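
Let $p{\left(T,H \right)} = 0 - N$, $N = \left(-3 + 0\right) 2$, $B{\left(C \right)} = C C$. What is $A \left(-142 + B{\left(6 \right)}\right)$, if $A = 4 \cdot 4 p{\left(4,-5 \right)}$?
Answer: $-10176$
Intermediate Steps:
$B{\left(C \right)} = C^{2}$
$N = -6$ ($N = \left(-3\right) 2 = -6$)
$p{\left(T,H \right)} = 6$ ($p{\left(T,H \right)} = 0 - -6 = 0 + 6 = 6$)
$A = 96$ ($A = 4 \cdot 4 \cdot 6 = 16 \cdot 6 = 96$)
$A \left(-142 + B{\left(6 \right)}\right) = 96 \left(-142 + 6^{2}\right) = 96 \left(-142 + 36\right) = 96 \left(-106\right) = -10176$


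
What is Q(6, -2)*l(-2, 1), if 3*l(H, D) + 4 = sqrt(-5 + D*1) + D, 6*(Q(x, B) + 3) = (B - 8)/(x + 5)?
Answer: 104/33 - 208*I/99 ≈ 3.1515 - 2.101*I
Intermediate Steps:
Q(x, B) = -3 + (-8 + B)/(6*(5 + x)) (Q(x, B) = -3 + ((B - 8)/(x + 5))/6 = -3 + ((-8 + B)/(5 + x))/6 = -3 + (-8 + B)/(6*(5 + x)))
l(H, D) = -4/3 + D/3 + sqrt(-5 + D)/3 (l(H, D) = -4/3 + (sqrt(-5 + D*1) + D)/3 = -4/3 + (sqrt(-5 + D) + D)/3 = -4/3 + (D + sqrt(-5 + D))/3 = -4/3 + (D/3 + sqrt(-5 + D)/3) = -4/3 + D/3 + sqrt(-5 + D)/3)
Q(6, -2)*l(-2, 1) = ((-98 - 2 - 18*6)/(6*(5 + 6)))*(-4/3 + (1/3)*1 + sqrt(-5 + 1)/3) = ((1/6)*(-98 - 2 - 108)/11)*(-4/3 + 1/3 + sqrt(-4)/3) = ((1/6)*(1/11)*(-208))*(-4/3 + 1/3 + (2*I)/3) = -104*(-4/3 + 1/3 + 2*I/3)/33 = -104*(-1 + 2*I/3)/33 = 104/33 - 208*I/99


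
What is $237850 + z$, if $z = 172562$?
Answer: $410412$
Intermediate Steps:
$237850 + z = 237850 + 172562 = 410412$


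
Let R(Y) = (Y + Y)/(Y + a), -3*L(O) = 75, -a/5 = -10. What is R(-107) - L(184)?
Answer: 1639/57 ≈ 28.754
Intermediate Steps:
a = 50 (a = -5*(-10) = 50)
L(O) = -25 (L(O) = -⅓*75 = -25)
R(Y) = 2*Y/(50 + Y) (R(Y) = (Y + Y)/(Y + 50) = (2*Y)/(50 + Y) = 2*Y/(50 + Y))
R(-107) - L(184) = 2*(-107)/(50 - 107) - 1*(-25) = 2*(-107)/(-57) + 25 = 2*(-107)*(-1/57) + 25 = 214/57 + 25 = 1639/57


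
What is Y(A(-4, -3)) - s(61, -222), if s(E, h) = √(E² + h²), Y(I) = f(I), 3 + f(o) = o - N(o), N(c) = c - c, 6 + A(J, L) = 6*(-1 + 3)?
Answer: 3 - √53005 ≈ -227.23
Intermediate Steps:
A(J, L) = 6 (A(J, L) = -6 + 6*(-1 + 3) = -6 + 6*2 = -6 + 12 = 6)
N(c) = 0
f(o) = -3 + o (f(o) = -3 + (o - 1*0) = -3 + (o + 0) = -3 + o)
Y(I) = -3 + I
Y(A(-4, -3)) - s(61, -222) = (-3 + 6) - √(61² + (-222)²) = 3 - √(3721 + 49284) = 3 - √53005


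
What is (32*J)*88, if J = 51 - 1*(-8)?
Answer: 166144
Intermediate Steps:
J = 59 (J = 51 + 8 = 59)
(32*J)*88 = (32*59)*88 = 1888*88 = 166144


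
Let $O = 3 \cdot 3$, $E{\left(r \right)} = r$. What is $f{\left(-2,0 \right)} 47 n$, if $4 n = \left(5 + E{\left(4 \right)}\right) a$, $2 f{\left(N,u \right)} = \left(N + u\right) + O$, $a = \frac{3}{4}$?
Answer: $\frac{8883}{32} \approx 277.59$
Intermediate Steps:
$a = \frac{3}{4}$ ($a = 3 \cdot \frac{1}{4} = \frac{3}{4} \approx 0.75$)
$O = 9$
$f{\left(N,u \right)} = \frac{9}{2} + \frac{N}{2} + \frac{u}{2}$ ($f{\left(N,u \right)} = \frac{\left(N + u\right) + 9}{2} = \frac{9 + N + u}{2} = \frac{9}{2} + \frac{N}{2} + \frac{u}{2}$)
$n = \frac{27}{16}$ ($n = \frac{\left(5 + 4\right) \frac{3}{4}}{4} = \frac{9 \cdot \frac{3}{4}}{4} = \frac{1}{4} \cdot \frac{27}{4} = \frac{27}{16} \approx 1.6875$)
$f{\left(-2,0 \right)} 47 n = \left(\frac{9}{2} + \frac{1}{2} \left(-2\right) + \frac{1}{2} \cdot 0\right) 47 \cdot \frac{27}{16} = \left(\frac{9}{2} - 1 + 0\right) 47 \cdot \frac{27}{16} = \frac{7}{2} \cdot 47 \cdot \frac{27}{16} = \frac{329}{2} \cdot \frac{27}{16} = \frac{8883}{32}$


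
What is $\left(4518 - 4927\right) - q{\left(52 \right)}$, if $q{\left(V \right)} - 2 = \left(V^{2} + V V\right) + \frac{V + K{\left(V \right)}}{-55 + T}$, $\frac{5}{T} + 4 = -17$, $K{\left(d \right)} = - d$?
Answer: $-5819$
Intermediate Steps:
$T = - \frac{5}{21}$ ($T = \frac{5}{-4 - 17} = \frac{5}{-21} = 5 \left(- \frac{1}{21}\right) = - \frac{5}{21} \approx -0.2381$)
$q{\left(V \right)} = 2 + 2 V^{2}$ ($q{\left(V \right)} = 2 + \left(\left(V^{2} + V V\right) + \frac{V - V}{-55 - \frac{5}{21}}\right) = 2 + \left(\left(V^{2} + V^{2}\right) + \frac{0}{- \frac{1160}{21}}\right) = 2 + \left(2 V^{2} + 0 \left(- \frac{21}{1160}\right)\right) = 2 + \left(2 V^{2} + 0\right) = 2 + 2 V^{2}$)
$\left(4518 - 4927\right) - q{\left(52 \right)} = \left(4518 - 4927\right) - \left(2 + 2 \cdot 52^{2}\right) = \left(4518 - 4927\right) - \left(2 + 2 \cdot 2704\right) = -409 - \left(2 + 5408\right) = -409 - 5410 = -5819$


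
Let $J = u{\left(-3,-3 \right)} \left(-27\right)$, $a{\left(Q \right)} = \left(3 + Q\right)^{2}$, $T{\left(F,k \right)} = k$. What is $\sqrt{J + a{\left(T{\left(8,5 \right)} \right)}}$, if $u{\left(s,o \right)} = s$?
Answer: $\sqrt{145} \approx 12.042$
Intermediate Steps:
$J = 81$ ($J = \left(-3\right) \left(-27\right) = 81$)
$\sqrt{J + a{\left(T{\left(8,5 \right)} \right)}} = \sqrt{81 + \left(3 + 5\right)^{2}} = \sqrt{81 + 8^{2}} = \sqrt{81 + 64} = \sqrt{145}$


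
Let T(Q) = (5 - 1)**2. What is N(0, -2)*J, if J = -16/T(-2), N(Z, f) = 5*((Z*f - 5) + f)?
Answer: 35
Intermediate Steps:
T(Q) = 16 (T(Q) = 4**2 = 16)
N(Z, f) = -25 + 5*f + 5*Z*f (N(Z, f) = 5*((-5 + Z*f) + f) = 5*(-5 + f + Z*f) = -25 + 5*f + 5*Z*f)
J = -1 (J = -16/16 = -16*1/16 = -1)
N(0, -2)*J = (-25 + 5*(-2) + 5*0*(-2))*(-1) = (-25 - 10 + 0)*(-1) = -35*(-1) = 35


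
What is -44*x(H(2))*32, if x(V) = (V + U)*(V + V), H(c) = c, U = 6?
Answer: -45056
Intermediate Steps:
x(V) = 2*V*(6 + V) (x(V) = (V + 6)*(V + V) = (6 + V)*(2*V) = 2*V*(6 + V))
-44*x(H(2))*32 = -88*2*(6 + 2)*32 = -88*2*8*32 = -44*32*32 = -1408*32 = -45056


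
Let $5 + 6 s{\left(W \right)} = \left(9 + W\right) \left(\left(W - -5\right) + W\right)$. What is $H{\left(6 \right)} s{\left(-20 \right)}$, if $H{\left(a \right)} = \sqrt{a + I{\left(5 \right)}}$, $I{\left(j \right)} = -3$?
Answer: $\frac{190 \sqrt{3}}{3} \approx 109.7$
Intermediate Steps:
$s{\left(W \right)} = - \frac{5}{6} + \frac{\left(5 + 2 W\right) \left(9 + W\right)}{6}$ ($s{\left(W \right)} = - \frac{5}{6} + \frac{\left(9 + W\right) \left(\left(W - -5\right) + W\right)}{6} = - \frac{5}{6} + \frac{\left(9 + W\right) \left(\left(W + 5\right) + W\right)}{6} = - \frac{5}{6} + \frac{\left(9 + W\right) \left(\left(5 + W\right) + W\right)}{6} = - \frac{5}{6} + \frac{\left(9 + W\right) \left(5 + 2 W\right)}{6} = - \frac{5}{6} + \frac{\left(5 + 2 W\right) \left(9 + W\right)}{6}$)
$H{\left(a \right)} = \sqrt{-3 + a}$ ($H{\left(a \right)} = \sqrt{a - 3} = \sqrt{-3 + a}$)
$H{\left(6 \right)} s{\left(-20 \right)} = \sqrt{-3 + 6} \left(\frac{20}{3} + \frac{\left(-20\right)^{2}}{3} + \frac{23}{6} \left(-20\right)\right) = \sqrt{3} \left(\frac{20}{3} + \frac{1}{3} \cdot 400 - \frac{230}{3}\right) = \sqrt{3} \left(\frac{20}{3} + \frac{400}{3} - \frac{230}{3}\right) = \sqrt{3} \cdot \frac{190}{3} = \frac{190 \sqrt{3}}{3}$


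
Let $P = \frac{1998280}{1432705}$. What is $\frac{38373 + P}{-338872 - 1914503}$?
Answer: $- \frac{10995837449}{645684325875} \approx -0.01703$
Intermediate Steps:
$P = \frac{399656}{286541}$ ($P = 1998280 \cdot \frac{1}{1432705} = \frac{399656}{286541} \approx 1.3948$)
$\frac{38373 + P}{-338872 - 1914503} = \frac{38373 + \frac{399656}{286541}}{-338872 - 1914503} = \frac{10995837449}{286541 \left(-2253375\right)} = \frac{10995837449}{286541} \left(- \frac{1}{2253375}\right) = - \frac{10995837449}{645684325875}$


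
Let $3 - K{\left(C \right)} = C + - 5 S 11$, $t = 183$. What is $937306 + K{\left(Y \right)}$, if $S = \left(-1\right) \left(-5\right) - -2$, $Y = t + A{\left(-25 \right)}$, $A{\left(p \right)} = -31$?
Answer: $937542$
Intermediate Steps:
$Y = 152$ ($Y = 183 - 31 = 152$)
$S = 7$ ($S = 5 + 2 = 7$)
$K{\left(C \right)} = 388 - C$ ($K{\left(C \right)} = 3 - \left(C + \left(-5\right) 7 \cdot 11\right) = 3 - \left(C - 385\right) = 3 - \left(-385 + C\right) = 388 - C$)
$937306 + K{\left(Y \right)} = 937306 + \left(388 - 152\right) = 937306 + 236 = 937542$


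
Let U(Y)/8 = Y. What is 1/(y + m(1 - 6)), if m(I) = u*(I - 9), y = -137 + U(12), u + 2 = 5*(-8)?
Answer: 1/547 ≈ 0.0018282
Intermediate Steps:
U(Y) = 8*Y
u = -42 (u = -2 + 5*(-8) = -2 - 40 = -42)
y = -41 (y = -137 + 8*12 = -137 + 96 = -41)
m(I) = 378 - 42*I (m(I) = -42*(I - 9) = -42*(-9 + I) = 378 - 42*I)
1/(y + m(1 - 6)) = 1/(-41 + (378 - 42*(1 - 6))) = 1/(-41 + (378 - 42*(-5))) = 1/(-41 + (378 + 210)) = 1/(-41 + 588) = 1/547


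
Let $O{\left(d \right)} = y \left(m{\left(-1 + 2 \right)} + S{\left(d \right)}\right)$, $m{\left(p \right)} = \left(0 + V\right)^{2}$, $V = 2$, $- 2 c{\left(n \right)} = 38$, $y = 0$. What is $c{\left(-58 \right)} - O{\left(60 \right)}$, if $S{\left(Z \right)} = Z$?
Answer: $-19$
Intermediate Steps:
$c{\left(n \right)} = -19$ ($c{\left(n \right)} = \left(- \frac{1}{2}\right) 38 = -19$)
$m{\left(p \right)} = 4$ ($m{\left(p \right)} = \left(0 + 2\right)^{2} = 2^{2} = 4$)
$O{\left(d \right)} = 0$ ($O{\left(d \right)} = 0 \left(4 + d\right) = 0$)
$c{\left(-58 \right)} - O{\left(60 \right)} = -19 - 0 = -19 + 0 = -19$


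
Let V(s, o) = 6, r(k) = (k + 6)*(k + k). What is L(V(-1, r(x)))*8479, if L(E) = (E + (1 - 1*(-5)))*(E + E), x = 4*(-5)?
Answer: 1220976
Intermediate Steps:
x = -20
r(k) = 2*k*(6 + k) (r(k) = (6 + k)*(2*k) = 2*k*(6 + k))
L(E) = 2*E*(6 + E) (L(E) = (E + (1 + 5))*(2*E) = (E + 6)*(2*E) = (6 + E)*(2*E) = 2*E*(6 + E))
L(V(-1, r(x)))*8479 = (2*6*(6 + 6))*8479 = (2*6*12)*8479 = 144*8479 = 1220976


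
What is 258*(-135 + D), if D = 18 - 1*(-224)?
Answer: 27606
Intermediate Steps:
D = 242 (D = 18 + 224 = 242)
258*(-135 + D) = 258*(-135 + 242) = 258*107 = 27606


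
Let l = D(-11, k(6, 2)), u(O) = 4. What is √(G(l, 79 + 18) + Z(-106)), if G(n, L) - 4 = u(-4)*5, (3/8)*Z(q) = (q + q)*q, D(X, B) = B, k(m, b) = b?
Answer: 2*√134886/3 ≈ 244.85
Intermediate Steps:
l = 2
Z(q) = 16*q²/3 (Z(q) = 8*((q + q)*q)/3 = 8*((2*q)*q)/3 = 8*(2*q²)/3 = 16*q²/3)
G(n, L) = 24 (G(n, L) = 4 + 4*5 = 4 + 20 = 24)
√(G(l, 79 + 18) + Z(-106)) = √(24 + (16/3)*(-106)²) = √(24 + (16/3)*11236) = √(24 + 179776/3) = √(179848/3) = 2*√134886/3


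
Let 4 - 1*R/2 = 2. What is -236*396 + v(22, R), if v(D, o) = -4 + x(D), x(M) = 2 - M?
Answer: -93480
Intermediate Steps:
R = 4 (R = 8 - 2*2 = 8 - 4 = 4)
v(D, o) = -2 - D (v(D, o) = -4 + (2 - D) = -2 - D)
-236*396 + v(22, R) = -236*396 + (-2 - 1*22) = -93456 + (-2 - 22) = -93456 - 24 = -93480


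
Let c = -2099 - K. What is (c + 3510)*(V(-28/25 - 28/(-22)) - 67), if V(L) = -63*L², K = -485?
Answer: -9817501272/75625 ≈ -1.2982e+5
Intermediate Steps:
c = -1614 (c = -2099 - 1*(-485) = -2099 + 485 = -1614)
(c + 3510)*(V(-28/25 - 28/(-22)) - 67) = (-1614 + 3510)*(-63*(-28/25 - 28/(-22))² - 67) = 1896*(-63*(-28*1/25 - 28*(-1/22))² - 67) = 1896*(-63*(-28/25 + 14/11)² - 67) = 1896*(-63*(42/275)² - 67) = 1896*(-63*1764/75625 - 67) = 1896*(-111132/75625 - 67) = 1896*(-5178007/75625) = -9817501272/75625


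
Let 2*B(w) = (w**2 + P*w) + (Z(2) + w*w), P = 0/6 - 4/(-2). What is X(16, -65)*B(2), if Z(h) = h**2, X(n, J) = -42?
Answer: -336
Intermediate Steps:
P = 2 (P = 0*(1/6) - 4*(-1/2) = 0 + 2 = 2)
B(w) = 2 + w + w**2 (B(w) = ((w**2 + 2*w) + (2**2 + w*w))/2 = ((w**2 + 2*w) + (4 + w**2))/2 = (4 + 2*w + 2*w**2)/2 = 2 + w + w**2)
X(16, -65)*B(2) = -42*(2 + 2 + 2**2) = -42*(2 + 2 + 4) = -42*8 = -336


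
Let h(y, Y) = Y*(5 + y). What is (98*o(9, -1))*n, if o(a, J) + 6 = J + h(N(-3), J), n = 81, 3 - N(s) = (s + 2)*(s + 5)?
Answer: -134946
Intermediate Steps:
N(s) = 3 - (2 + s)*(5 + s) (N(s) = 3 - (s + 2)*(s + 5) = 3 - (2 + s)*(5 + s))
o(a, J) = -6 + 11*J (o(a, J) = -6 + (J + J*(5 + (-7 - 1*(-3)**2 - 7*(-3)))) = -6 + (J + J*(5 + (-7 - 1*9 + 21))) = -6 + (J + J*(5 + (-7 - 9 + 21))) = -6 + (J + J*(5 + 5)) = -6 + (J + J*10) = -6 + (J + 10*J) = -6 + 11*J)
(98*o(9, -1))*n = (98*(-6 + 11*(-1)))*81 = (98*(-6 - 11))*81 = (98*(-17))*81 = -1666*81 = -134946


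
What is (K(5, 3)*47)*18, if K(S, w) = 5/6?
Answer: 705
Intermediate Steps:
K(S, w) = ⅚ (K(S, w) = 5*(⅙) = ⅚)
(K(5, 3)*47)*18 = ((⅚)*47)*18 = (235/6)*18 = 705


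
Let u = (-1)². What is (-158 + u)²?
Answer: 24649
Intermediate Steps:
u = 1
(-158 + u)² = (-158 + 1)² = (-157)² = 24649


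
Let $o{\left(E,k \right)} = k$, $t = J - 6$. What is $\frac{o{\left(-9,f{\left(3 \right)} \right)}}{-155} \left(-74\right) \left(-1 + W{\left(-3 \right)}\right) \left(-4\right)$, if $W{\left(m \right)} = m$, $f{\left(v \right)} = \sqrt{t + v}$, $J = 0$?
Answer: $\frac{1184 i \sqrt{3}}{155} \approx 13.231 i$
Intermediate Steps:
$t = -6$ ($t = 0 - 6 = -6$)
$f{\left(v \right)} = \sqrt{-6 + v}$
$\frac{o{\left(-9,f{\left(3 \right)} \right)}}{-155} \left(-74\right) \left(-1 + W{\left(-3 \right)}\right) \left(-4\right) = \frac{\sqrt{-6 + 3}}{-155} \left(-74\right) \left(-1 - 3\right) \left(-4\right) = \sqrt{-3} \left(- \frac{1}{155}\right) \left(-74\right) \left(\left(-4\right) \left(-4\right)\right) = i \sqrt{3} \left(- \frac{1}{155}\right) \left(-74\right) 16 = - \frac{i \sqrt{3}}{155} \left(-74\right) 16 = \frac{74 i \sqrt{3}}{155} \cdot 16 = \frac{1184 i \sqrt{3}}{155}$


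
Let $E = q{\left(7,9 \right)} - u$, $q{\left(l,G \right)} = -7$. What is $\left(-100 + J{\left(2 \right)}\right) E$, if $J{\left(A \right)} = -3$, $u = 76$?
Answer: $8549$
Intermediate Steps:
$E = -83$ ($E = -7 - 76 = -83$)
$\left(-100 + J{\left(2 \right)}\right) E = \left(-100 - 3\right) \left(-83\right) = \left(-103\right) \left(-83\right) = 8549$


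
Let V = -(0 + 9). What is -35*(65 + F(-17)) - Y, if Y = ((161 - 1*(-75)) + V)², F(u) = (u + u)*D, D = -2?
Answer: -56184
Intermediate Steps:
F(u) = -4*u (F(u) = (u + u)*(-2) = (2*u)*(-2) = -4*u)
V = -9 (V = -1*9 = -9)
Y = 51529 (Y = ((161 - 1*(-75)) - 9)² = ((161 + 75) - 9)² = (236 - 9)² = 227² = 51529)
-35*(65 + F(-17)) - Y = -35*(65 - 4*(-17)) - 1*51529 = -35*(65 + 68) - 51529 = -35*133 - 51529 = -4655 - 51529 = -56184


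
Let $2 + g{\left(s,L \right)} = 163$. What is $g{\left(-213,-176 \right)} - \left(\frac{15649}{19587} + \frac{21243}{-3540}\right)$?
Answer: $\frac{3841367987}{23112660} \approx 166.2$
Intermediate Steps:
$g{\left(s,L \right)} = 161$ ($g{\left(s,L \right)} = -2 + 163 = 161$)
$g{\left(-213,-176 \right)} - \left(\frac{15649}{19587} + \frac{21243}{-3540}\right) = 161 - \left(\frac{15649}{19587} + \frac{21243}{-3540}\right) = 161 - \left(15649 \cdot \frac{1}{19587} + 21243 \left(- \frac{1}{3540}\right)\right) = 161 - \left(\frac{15649}{19587} - \frac{7081}{1180}\right) = 161 - - \frac{120229727}{23112660} = 161 + \frac{120229727}{23112660} = \frac{3841367987}{23112660}$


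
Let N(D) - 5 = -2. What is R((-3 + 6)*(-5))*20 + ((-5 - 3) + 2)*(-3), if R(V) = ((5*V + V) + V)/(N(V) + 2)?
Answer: -402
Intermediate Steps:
N(D) = 3 (N(D) = 5 - 2 = 3)
R(V) = 7*V/5 (R(V) = ((5*V + V) + V)/(3 + 2) = (6*V + V)/5 = (7*V)*(⅕) = 7*V/5)
R((-3 + 6)*(-5))*20 + ((-5 - 3) + 2)*(-3) = (7*((-3 + 6)*(-5))/5)*20 + ((-5 - 3) + 2)*(-3) = (7*(3*(-5))/5)*20 + (-8 + 2)*(-3) = ((7/5)*(-15))*20 - 6*(-3) = -21*20 + 18 = -420 + 18 = -402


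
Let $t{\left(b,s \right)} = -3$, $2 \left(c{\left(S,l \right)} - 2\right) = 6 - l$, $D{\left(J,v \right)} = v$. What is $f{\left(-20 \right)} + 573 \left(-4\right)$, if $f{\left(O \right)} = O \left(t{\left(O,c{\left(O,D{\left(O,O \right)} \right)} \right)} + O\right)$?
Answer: $-1832$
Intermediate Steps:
$c{\left(S,l \right)} = 5 - \frac{l}{2}$ ($c{\left(S,l \right)} = 2 + \frac{6 - l}{2} = 2 - \left(-3 + \frac{l}{2}\right) = 5 - \frac{l}{2}$)
$f{\left(O \right)} = O \left(-3 + O\right)$
$f{\left(-20 \right)} + 573 \left(-4\right) = - 20 \left(-3 - 20\right) + 573 \left(-4\right) = \left(-20\right) \left(-23\right) - 2292 = 460 - 2292 = -1832$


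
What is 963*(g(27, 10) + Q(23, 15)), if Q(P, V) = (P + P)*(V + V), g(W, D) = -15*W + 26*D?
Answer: 1189305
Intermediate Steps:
Q(P, V) = 4*P*V (Q(P, V) = (2*P)*(2*V) = 4*P*V)
963*(g(27, 10) + Q(23, 15)) = 963*((-15*27 + 26*10) + 4*23*15) = 963*((-405 + 260) + 1380) = 963*(-145 + 1380) = 963*1235 = 1189305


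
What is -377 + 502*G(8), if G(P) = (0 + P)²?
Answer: 31751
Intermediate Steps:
G(P) = P²
-377 + 502*G(8) = -377 + 502*8² = -377 + 502*64 = -377 + 32128 = 31751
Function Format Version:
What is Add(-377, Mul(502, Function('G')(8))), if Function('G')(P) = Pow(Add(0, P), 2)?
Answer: 31751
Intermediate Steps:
Function('G')(P) = Pow(P, 2)
Add(-377, Mul(502, Function('G')(8))) = Add(-377, Mul(502, Pow(8, 2))) = Add(-377, Mul(502, 64)) = Add(-377, 32128) = 31751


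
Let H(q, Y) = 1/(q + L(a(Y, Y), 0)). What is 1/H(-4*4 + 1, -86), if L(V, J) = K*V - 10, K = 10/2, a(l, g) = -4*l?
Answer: 1695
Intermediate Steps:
K = 5 (K = 10*(½) = 5)
L(V, J) = -10 + 5*V (L(V, J) = 5*V - 10 = -10 + 5*V)
H(q, Y) = 1/(-10 + q - 20*Y) (H(q, Y) = 1/(q + (-10 + 5*(-4*Y))) = 1/(q + (-10 - 20*Y)) = 1/(-10 + q - 20*Y))
1/H(-4*4 + 1, -86) = 1/(1/(-10 + (-4*4 + 1) - 20*(-86))) = 1/(1/(-10 + (-16 + 1) + 1720)) = 1/(1/(-10 - 15 + 1720)) = 1/(1/1695) = 1695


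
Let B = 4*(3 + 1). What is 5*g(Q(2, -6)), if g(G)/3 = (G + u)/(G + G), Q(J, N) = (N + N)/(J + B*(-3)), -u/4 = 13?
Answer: -2975/2 ≈ -1487.5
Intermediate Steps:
u = -52 (u = -4*13 = -52)
B = 16 (B = 4*4 = 16)
Q(J, N) = 2*N/(-48 + J) (Q(J, N) = (N + N)/(J + 16*(-3)) = (2*N)/(J - 48) = (2*N)/(-48 + J) = 2*N/(-48 + J))
g(G) = 3*(-52 + G)/(2*G) (g(G) = 3*((G - 52)/(G + G)) = 3*((-52 + G)/((2*G))) = 3*((-52 + G)*(1/(2*G))) = 3*((-52 + G)/(2*G)) = 3*(-52 + G)/(2*G))
5*g(Q(2, -6)) = 5*(3/2 - 78/(2*(-6)/(-48 + 2))) = 5*(3/2 - 78/(2*(-6)/(-46))) = 5*(3/2 - 78/(2*(-6)*(-1/46))) = 5*(3/2 - 78/6/23) = 5*(3/2 - 78*23/6) = 5*(3/2 - 299) = 5*(-595/2) = -2975/2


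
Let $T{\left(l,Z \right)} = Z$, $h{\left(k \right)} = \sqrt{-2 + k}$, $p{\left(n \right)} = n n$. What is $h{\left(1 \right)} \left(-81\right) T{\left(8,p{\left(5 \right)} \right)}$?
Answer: $- 2025 i \approx - 2025.0 i$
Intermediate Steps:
$p{\left(n \right)} = n^{2}$
$h{\left(1 \right)} \left(-81\right) T{\left(8,p{\left(5 \right)} \right)} = \sqrt{-2 + 1} \left(-81\right) 5^{2} = \sqrt{-1} \left(-81\right) 25 = i \left(-81\right) 25 = - 81 i 25 = - 2025 i$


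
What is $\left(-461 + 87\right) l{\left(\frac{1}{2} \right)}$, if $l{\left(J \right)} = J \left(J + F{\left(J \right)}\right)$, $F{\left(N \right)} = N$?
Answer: $-187$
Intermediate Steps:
$l{\left(J \right)} = 2 J^{2}$ ($l{\left(J \right)} = J \left(J + J\right) = J 2 J = 2 J^{2}$)
$\left(-461 + 87\right) l{\left(\frac{1}{2} \right)} = \left(-461 + 87\right) 2 \left(\frac{1}{2}\right)^{2} = - 374 \cdot \frac{2}{4} = - 374 \cdot 2 \cdot \frac{1}{4} = \left(-374\right) \frac{1}{2} = -187$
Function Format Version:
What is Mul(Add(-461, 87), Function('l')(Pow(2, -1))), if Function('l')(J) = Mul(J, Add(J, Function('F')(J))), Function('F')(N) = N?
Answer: -187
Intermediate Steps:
Function('l')(J) = Mul(2, Pow(J, 2)) (Function('l')(J) = Mul(J, Add(J, J)) = Mul(J, Mul(2, J)) = Mul(2, Pow(J, 2)))
Mul(Add(-461, 87), Function('l')(Pow(2, -1))) = Mul(Add(-461, 87), Mul(2, Pow(Pow(2, -1), 2))) = Mul(-374, Mul(2, Pow(Rational(1, 2), 2))) = Mul(-374, Mul(2, Rational(1, 4))) = Mul(-374, Rational(1, 2)) = -187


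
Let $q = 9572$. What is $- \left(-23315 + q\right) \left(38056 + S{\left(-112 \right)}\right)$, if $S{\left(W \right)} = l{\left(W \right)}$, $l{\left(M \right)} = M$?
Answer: $521464392$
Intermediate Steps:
$S{\left(W \right)} = W$
$- \left(-23315 + q\right) \left(38056 + S{\left(-112 \right)}\right) = - \left(-23315 + 9572\right) \left(38056 - 112\right) = - \left(-13743\right) 37944 = \left(-1\right) \left(-521464392\right) = 521464392$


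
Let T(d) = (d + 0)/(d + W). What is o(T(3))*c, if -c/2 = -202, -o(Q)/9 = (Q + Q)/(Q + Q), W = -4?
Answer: -3636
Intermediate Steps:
T(d) = d/(-4 + d) (T(d) = (d + 0)/(d - 4) = d/(-4 + d))
o(Q) = -9 (o(Q) = -9*(Q + Q)/(Q + Q) = -9*2*Q/(2*Q) = -9*2*Q*1/(2*Q) = -9*1 = -9)
c = 404 (c = -2*(-202) = 404)
o(T(3))*c = -9*404 = -3636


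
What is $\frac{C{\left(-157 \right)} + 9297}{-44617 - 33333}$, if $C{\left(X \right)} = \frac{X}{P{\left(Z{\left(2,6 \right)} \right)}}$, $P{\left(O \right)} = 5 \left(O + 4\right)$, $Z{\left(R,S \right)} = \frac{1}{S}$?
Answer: $- \frac{1161183}{9743750} \approx -0.11917$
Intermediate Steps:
$P{\left(O \right)} = 20 + 5 O$ ($P{\left(O \right)} = 5 \left(4 + O\right) = 20 + 5 O$)
$C{\left(X \right)} = \frac{6 X}{125}$ ($C{\left(X \right)} = \frac{X}{20 + \frac{5}{6}} = \frac{X}{\frac{125}{6}} = X \frac{6}{125} = \frac{6 X}{125}$)
$\frac{C{\left(-157 \right)} + 9297}{-44617 - 33333} = \frac{\frac{6}{125} \left(-157\right) + 9297}{-44617 - 33333} = \frac{- \frac{942}{125} + 9297}{-77950} = \frac{1161183}{125} \left(- \frac{1}{77950}\right) = - \frac{1161183}{9743750}$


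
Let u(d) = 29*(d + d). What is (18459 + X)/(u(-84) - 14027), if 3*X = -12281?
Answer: -43096/56697 ≈ -0.76011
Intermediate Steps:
X = -12281/3 (X = (⅓)*(-12281) = -12281/3 ≈ -4093.7)
u(d) = 58*d (u(d) = 29*(2*d) = 58*d)
(18459 + X)/(u(-84) - 14027) = (18459 - 12281/3)/(58*(-84) - 14027) = 43096/(3*(-4872 - 14027)) = (43096/3)/(-18899) = (43096/3)*(-1/18899) = -43096/56697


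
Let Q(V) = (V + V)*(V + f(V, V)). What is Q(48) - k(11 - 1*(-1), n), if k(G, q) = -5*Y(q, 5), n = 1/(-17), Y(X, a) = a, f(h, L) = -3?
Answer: 4345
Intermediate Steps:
n = -1/17 ≈ -0.058824
k(G, q) = -25 (k(G, q) = -5*5 = -25)
Q(V) = 2*V*(-3 + V) (Q(V) = (V + V)*(V - 3) = (2*V)*(-3 + V) = 2*V*(-3 + V))
Q(48) - k(11 - 1*(-1), n) = 2*48*(-3 + 48) - 1*(-25) = 2*48*45 + 25 = 4320 + 25 = 4345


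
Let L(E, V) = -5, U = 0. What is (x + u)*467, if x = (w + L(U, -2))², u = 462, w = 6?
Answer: 216221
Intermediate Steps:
x = 1 (x = (6 - 5)² = 1² = 1)
(x + u)*467 = (1 + 462)*467 = 463*467 = 216221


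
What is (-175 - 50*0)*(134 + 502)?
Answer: -111300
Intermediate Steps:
(-175 - 50*0)*(134 + 502) = (-175 + 0)*636 = -175*636 = -111300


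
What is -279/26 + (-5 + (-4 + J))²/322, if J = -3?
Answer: -43047/4186 ≈ -10.284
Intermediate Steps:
-279/26 + (-5 + (-4 + J))²/322 = -279/26 + (-5 + (-4 - 3))²/322 = -279*1/26 + (-5 - 7)²*(1/322) = -279/26 + (-12)²*(1/322) = -279/26 + 144*(1/322) = -279/26 + 72/161 = -43047/4186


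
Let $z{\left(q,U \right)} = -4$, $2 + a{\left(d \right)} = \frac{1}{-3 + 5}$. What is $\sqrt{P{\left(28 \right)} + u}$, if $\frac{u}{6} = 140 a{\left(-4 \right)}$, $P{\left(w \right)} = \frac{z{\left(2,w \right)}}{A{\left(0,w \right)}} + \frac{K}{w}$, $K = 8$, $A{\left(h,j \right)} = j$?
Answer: $\frac{i \sqrt{61733}}{7} \approx 35.494 i$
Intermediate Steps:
$a{\left(d \right)} = - \frac{3}{2}$ ($a{\left(d \right)} = -2 + \frac{1}{-3 + 5} = -2 + \frac{1}{2} = - \frac{3}{2}$)
$P{\left(w \right)} = \frac{4}{w}$ ($P{\left(w \right)} = - \frac{4}{w} + \frac{8}{w} = \frac{4}{w}$)
$u = -1260$ ($u = 6 \cdot 140 \left(- \frac{3}{2}\right) = 6 \left(-210\right) = -1260$)
$\sqrt{P{\left(28 \right)} + u} = \sqrt{\frac{4}{28} - 1260} = \sqrt{4 \cdot \frac{1}{28} - 1260} = \sqrt{\frac{1}{7} - 1260} = \sqrt{- \frac{8819}{7}} = \frac{i \sqrt{61733}}{7}$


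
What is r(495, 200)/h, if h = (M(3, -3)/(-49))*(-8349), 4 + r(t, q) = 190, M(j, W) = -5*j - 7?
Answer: -1519/30613 ≈ -0.049619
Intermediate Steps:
M(j, W) = -7 - 5*j
r(t, q) = 186 (r(t, q) = -4 + 190 = 186)
h = -183678/49 (h = ((-7 - 5*3)/(-49))*(-8349) = ((-7 - 15)*(-1/49))*(-8349) = -22*(-1/49)*(-8349) = (22/49)*(-8349) = -183678/49 ≈ -3748.5)
r(495, 200)/h = 186/(-183678/49) = 186*(-49/183678) = -1519/30613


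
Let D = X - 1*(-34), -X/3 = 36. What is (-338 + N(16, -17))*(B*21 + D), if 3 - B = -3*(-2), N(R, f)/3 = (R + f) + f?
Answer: 53704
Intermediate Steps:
N(R, f) = 3*R + 6*f (N(R, f) = 3*((R + f) + f) = 3*(R + 2*f) = 3*R + 6*f)
B = -3 (B = 3 - (-3)*(-2) = 3 - 1*6 = 3 - 6 = -3)
X = -108 (X = -3*36 = -108)
D = -74 (D = -108 - 1*(-34) = -108 + 34 = -74)
(-338 + N(16, -17))*(B*21 + D) = (-338 + (3*16 + 6*(-17)))*(-3*21 - 74) = (-338 + (48 - 102))*(-63 - 74) = (-338 - 54)*(-137) = -392*(-137) = 53704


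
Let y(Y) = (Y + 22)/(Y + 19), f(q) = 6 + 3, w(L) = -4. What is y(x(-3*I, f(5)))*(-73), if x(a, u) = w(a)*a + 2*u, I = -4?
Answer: -584/11 ≈ -53.091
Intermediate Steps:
f(q) = 9
x(a, u) = -4*a + 2*u
y(Y) = (22 + Y)/(19 + Y)
y(x(-3*I, f(5)))*(-73) = ((22 + (-(-12)*(-4) + 2*9))/(19 + (-(-12)*(-4) + 2*9)))*(-73) = ((22 + (-4*12 + 18))/(19 + (-4*12 + 18)))*(-73) = ((22 + (-48 + 18))/(19 + (-48 + 18)))*(-73) = ((22 - 30)/(19 - 30))*(-73) = (-8/(-11))*(-73) = -1/11*(-8)*(-73) = (8/11)*(-73) = -584/11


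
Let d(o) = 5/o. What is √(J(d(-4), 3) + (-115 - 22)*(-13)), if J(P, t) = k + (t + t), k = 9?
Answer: 2*√449 ≈ 42.379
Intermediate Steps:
J(P, t) = 9 + 2*t (J(P, t) = 9 + (t + t) = 9 + 2*t)
√(J(d(-4), 3) + (-115 - 22)*(-13)) = √((9 + 2*3) + (-115 - 22)*(-13)) = √((9 + 6) - 137*(-13)) = √(15 + 1781) = √1796 = 2*√449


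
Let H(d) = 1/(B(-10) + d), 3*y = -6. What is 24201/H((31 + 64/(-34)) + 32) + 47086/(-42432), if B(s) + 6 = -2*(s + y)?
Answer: 3124831309/1632 ≈ 1.9147e+6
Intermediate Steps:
y = -2 (y = (1/3)*(-6) = -2)
B(s) = -2 - 2*s (B(s) = -6 - 2*(s - 2) = -6 - 2*(-2 + s) = -6 + (4 - 2*s) = -2 - 2*s)
H(d) = 1/(18 + d) (H(d) = 1/((-2 - 2*(-10)) + d) = 1/((-2 + 20) + d) = 1/(18 + d))
24201/H((31 + 64/(-34)) + 32) + 47086/(-42432) = 24201/(1/(18 + ((31 + 64/(-34)) + 32))) + 47086/(-42432) = 24201/(1/(18 + ((31 + 64*(-1/34)) + 32))) + 47086*(-1/42432) = 24201/(1/(18 + ((31 - 32/17) + 32))) - 1811/1632 = 24201/(1/(18 + (495/17 + 32))) - 1811/1632 = 24201/(1/(18 + 1039/17)) - 1811/1632 = 24201/(1/(1345/17)) - 1811/1632 = 24201/(17/1345) - 1811/1632 = 24201*(1345/17) - 1811/1632 = 32550345/17 - 1811/1632 = 3124831309/1632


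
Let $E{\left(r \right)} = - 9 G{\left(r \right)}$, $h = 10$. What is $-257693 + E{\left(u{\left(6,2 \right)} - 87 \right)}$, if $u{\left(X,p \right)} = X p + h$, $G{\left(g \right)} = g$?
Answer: $-257108$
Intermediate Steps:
$u{\left(X,p \right)} = 10 + X p$ ($u{\left(X,p \right)} = X p + 10 = 10 + X p$)
$E{\left(r \right)} = - 9 r$
$-257693 + E{\left(u{\left(6,2 \right)} - 87 \right)} = -257693 - 9 \left(\left(10 + 6 \cdot 2\right) - 87\right) = -257693 - 9 \left(\left(10 + 12\right) - 87\right) = -257693 - 9 \left(22 - 87\right) = -257693 - -585 = -257693 + 585 = -257108$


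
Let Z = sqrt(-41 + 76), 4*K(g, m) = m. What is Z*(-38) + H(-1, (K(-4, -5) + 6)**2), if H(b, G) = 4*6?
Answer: 24 - 38*sqrt(35) ≈ -200.81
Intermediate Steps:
K(g, m) = m/4
Z = sqrt(35) ≈ 5.9161
H(b, G) = 24
Z*(-38) + H(-1, (K(-4, -5) + 6)**2) = sqrt(35)*(-38) + 24 = -38*sqrt(35) + 24 = 24 - 38*sqrt(35)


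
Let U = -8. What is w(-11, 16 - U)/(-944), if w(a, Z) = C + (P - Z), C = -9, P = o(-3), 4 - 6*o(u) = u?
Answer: 191/5664 ≈ 0.033722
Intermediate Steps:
o(u) = ⅔ - u/6
P = 7/6 (P = ⅔ - ⅙*(-3) = ⅔ + ½ = 7/6 ≈ 1.1667)
w(a, Z) = -47/6 - Z (w(a, Z) = -9 + (7/6 - Z) = -47/6 - Z)
w(-11, 16 - U)/(-944) = (-47/6 - (16 - 1*(-8)))/(-944) = (-47/6 - (16 + 8))*(-1/944) = (-47/6 - 1*24)*(-1/944) = (-47/6 - 24)*(-1/944) = -191/6*(-1/944) = 191/5664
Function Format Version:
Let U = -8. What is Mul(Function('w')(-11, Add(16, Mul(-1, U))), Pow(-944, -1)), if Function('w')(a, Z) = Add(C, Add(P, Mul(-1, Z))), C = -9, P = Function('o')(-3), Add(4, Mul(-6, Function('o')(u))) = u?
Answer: Rational(191, 5664) ≈ 0.033722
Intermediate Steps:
Function('o')(u) = Add(Rational(2, 3), Mul(Rational(-1, 6), u))
P = Rational(7, 6) (P = Add(Rational(2, 3), Mul(Rational(-1, 6), -3)) = Add(Rational(2, 3), Rational(1, 2)) = Rational(7, 6) ≈ 1.1667)
Function('w')(a, Z) = Add(Rational(-47, 6), Mul(-1, Z)) (Function('w')(a, Z) = Add(-9, Add(Rational(7, 6), Mul(-1, Z))) = Add(Rational(-47, 6), Mul(-1, Z)))
Mul(Function('w')(-11, Add(16, Mul(-1, U))), Pow(-944, -1)) = Mul(Add(Rational(-47, 6), Mul(-1, Add(16, Mul(-1, -8)))), Pow(-944, -1)) = Mul(Add(Rational(-47, 6), Mul(-1, Add(16, 8))), Rational(-1, 944)) = Mul(Add(Rational(-47, 6), Mul(-1, 24)), Rational(-1, 944)) = Mul(Add(Rational(-47, 6), -24), Rational(-1, 944)) = Mul(Rational(-191, 6), Rational(-1, 944)) = Rational(191, 5664)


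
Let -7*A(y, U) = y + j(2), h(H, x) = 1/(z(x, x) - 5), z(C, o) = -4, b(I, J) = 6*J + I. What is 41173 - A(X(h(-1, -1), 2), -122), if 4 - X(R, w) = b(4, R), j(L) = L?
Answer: 864641/21 ≈ 41173.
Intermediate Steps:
b(I, J) = I + 6*J
h(H, x) = -⅑ (h(H, x) = 1/(-4 - 5) = 1/(-9) = -⅑)
X(R, w) = -6*R (X(R, w) = 4 - (4 + 6*R) = 4 + (-4 - 6*R) = -6*R)
A(y, U) = -2/7 - y/7 (A(y, U) = -(y + 2)/7 = -(2 + y)/7 = -2/7 - y/7)
41173 - A(X(h(-1, -1), 2), -122) = 41173 - (-2/7 - (-6)*(-1)/(7*9)) = 41173 - (-2/7 - ⅐*⅔) = 41173 - (-2/7 - 2/21) = 41173 - 1*(-8/21) = 41173 + 8/21 = 864641/21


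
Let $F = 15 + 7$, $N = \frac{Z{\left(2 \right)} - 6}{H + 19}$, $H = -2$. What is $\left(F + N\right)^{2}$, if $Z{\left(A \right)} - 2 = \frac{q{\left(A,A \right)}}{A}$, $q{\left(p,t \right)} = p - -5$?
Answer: $\frac{558009}{1156} \approx 482.71$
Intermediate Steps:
$q{\left(p,t \right)} = 5 + p$ ($q{\left(p,t \right)} = p + 5 = 5 + p$)
$Z{\left(A \right)} = 2 + \frac{5 + A}{A}$
$N = - \frac{1}{34}$ ($N = \frac{\left(3 + \frac{5}{2}\right) - 6}{-2 + 19} = \frac{\left(3 + 5 \cdot \frac{1}{2}\right) - 6}{17} = \left(\left(3 + \frac{5}{2}\right) - 6\right) \frac{1}{17} = \left(\frac{11}{2} - 6\right) \frac{1}{17} = \left(- \frac{1}{2}\right) \frac{1}{17} = - \frac{1}{34} \approx -0.029412$)
$F = 22$
$\left(F + N\right)^{2} = \left(22 - \frac{1}{34}\right)^{2} = \left(\frac{747}{34}\right)^{2} = \frac{558009}{1156}$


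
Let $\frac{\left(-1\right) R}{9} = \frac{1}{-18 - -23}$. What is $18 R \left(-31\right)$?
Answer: $\frac{5022}{5} \approx 1004.4$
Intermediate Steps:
$R = - \frac{9}{5}$ ($R = - \frac{9}{-18 - -23} = - \frac{9}{-18 + 23} = - \frac{9}{5} \approx -1.8$)
$18 R \left(-31\right) = 18 \left(- \frac{9}{5}\right) \left(-31\right) = \left(- \frac{162}{5}\right) \left(-31\right) = \frac{5022}{5}$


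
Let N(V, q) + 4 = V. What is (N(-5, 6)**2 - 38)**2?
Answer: 1849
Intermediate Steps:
N(V, q) = -4 + V
(N(-5, 6)**2 - 38)**2 = ((-4 - 5)**2 - 38)**2 = ((-9)**2 - 38)**2 = (81 - 38)**2 = 43**2 = 1849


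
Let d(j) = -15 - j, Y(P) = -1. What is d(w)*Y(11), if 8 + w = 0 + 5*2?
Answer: 17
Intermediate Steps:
w = 2 (w = -8 + (0 + 5*2) = -8 + (0 + 10) = -8 + 10 = 2)
d(w)*Y(11) = (-15 - 1*2)*(-1) = (-15 - 2)*(-1) = -17*(-1) = 17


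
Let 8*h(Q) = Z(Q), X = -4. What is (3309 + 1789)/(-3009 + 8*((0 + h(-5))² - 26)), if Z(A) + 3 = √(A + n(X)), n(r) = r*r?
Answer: -87400112/55109355 + 20392*√11/55109355 ≈ -1.5847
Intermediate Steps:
n(r) = r²
Z(A) = -3 + √(16 + A) (Z(A) = -3 + √(A + (-4)²) = -3 + √(A + 16) = -3 + √(16 + A))
h(Q) = -3/8 + √(16 + Q)/8 (h(Q) = (-3 + √(16 + Q))/8 = -3/8 + √(16 + Q)/8)
(3309 + 1789)/(-3009 + 8*((0 + h(-5))² - 26)) = (3309 + 1789)/(-3009 + 8*((0 + (-3/8 + √(16 - 5)/8))² - 26)) = 5098/(-3009 + 8*((0 + (-3/8 + √11/8))² - 26)) = 5098/(-3009 + 8*((-3/8 + √11/8)² - 26)) = 5098/(-3009 + 8*(-26 + (-3/8 + √11/8)²)) = 5098/(-3009 + (-208 + 8*(-3/8 + √11/8)²)) = 5098/(-3217 + 8*(-3/8 + √11/8)²)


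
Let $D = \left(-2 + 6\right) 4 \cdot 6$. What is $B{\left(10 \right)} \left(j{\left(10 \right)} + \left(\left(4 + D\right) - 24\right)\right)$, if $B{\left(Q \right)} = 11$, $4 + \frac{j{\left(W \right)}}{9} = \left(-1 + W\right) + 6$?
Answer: $1925$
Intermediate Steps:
$D = 96$ ($D = 4 \cdot 4 \cdot 6 = 16 \cdot 6 = 96$)
$j{\left(W \right)} = 9 + 9 W$ ($j{\left(W \right)} = -36 + 9 \left(\left(-1 + W\right) + 6\right) = -36 + 9 \left(5 + W\right) = -36 + \left(45 + 9 W\right) = 9 + 9 W$)
$B{\left(10 \right)} \left(j{\left(10 \right)} + \left(\left(4 + D\right) - 24\right)\right) = 11 \left(\left(9 + 9 \cdot 10\right) + \left(\left(4 + 96\right) - 24\right)\right) = 11 \left(\left(9 + 90\right) + \left(100 - 24\right)\right) = 11 \left(99 + 76\right) = 11 \cdot 175 = 1925$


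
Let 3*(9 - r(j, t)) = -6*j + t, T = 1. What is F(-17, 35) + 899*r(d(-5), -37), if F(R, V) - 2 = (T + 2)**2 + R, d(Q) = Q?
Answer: 30548/3 ≈ 10183.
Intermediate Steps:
r(j, t) = 9 + 2*j - t/3 (r(j, t) = 9 - (-6*j + t)/3 = 9 - (t - 6*j)/3 = 9 + (2*j - t/3) = 9 + 2*j - t/3)
F(R, V) = 11 + R (F(R, V) = 2 + ((1 + 2)**2 + R) = 2 + (3**2 + R) = 2 + (9 + R) = 11 + R)
F(-17, 35) + 899*r(d(-5), -37) = (11 - 17) + 899*(9 + 2*(-5) - 1/3*(-37)) = -6 + 899*(9 - 10 + 37/3) = -6 + 899*(34/3) = -6 + 30566/3 = 30548/3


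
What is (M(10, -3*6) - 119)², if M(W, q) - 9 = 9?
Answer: 10201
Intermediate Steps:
M(W, q) = 18 (M(W, q) = 9 + 9 = 18)
(M(10, -3*6) - 119)² = (18 - 119)² = (-101)² = 10201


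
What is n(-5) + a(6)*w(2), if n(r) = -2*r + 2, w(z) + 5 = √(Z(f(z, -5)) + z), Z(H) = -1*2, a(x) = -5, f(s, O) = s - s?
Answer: 37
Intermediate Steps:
f(s, O) = 0
Z(H) = -2
w(z) = -5 + √(-2 + z)
n(r) = 2 - 2*r
n(-5) + a(6)*w(2) = (2 - 2*(-5)) - 5*(-5 + √(-2 + 2)) = (2 + 10) - 5*(-5 + √0) = 12 - 5*(-5 + 0) = 12 - 5*(-5) = 12 + 25 = 37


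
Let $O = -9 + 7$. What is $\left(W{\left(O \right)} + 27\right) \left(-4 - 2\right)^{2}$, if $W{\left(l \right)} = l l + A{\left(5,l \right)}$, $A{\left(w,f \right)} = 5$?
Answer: $1296$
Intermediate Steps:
$O = -2$
$W{\left(l \right)} = 5 + l^{2}$ ($W{\left(l \right)} = l l + 5 = l^{2} + 5 = 5 + l^{2}$)
$\left(W{\left(O \right)} + 27\right) \left(-4 - 2\right)^{2} = \left(\left(5 + \left(-2\right)^{2}\right) + 27\right) \left(-4 - 2\right)^{2} = \left(\left(5 + 4\right) + 27\right) \left(-6\right)^{2} = \left(9 + 27\right) 36 = 36 \cdot 36 = 1296$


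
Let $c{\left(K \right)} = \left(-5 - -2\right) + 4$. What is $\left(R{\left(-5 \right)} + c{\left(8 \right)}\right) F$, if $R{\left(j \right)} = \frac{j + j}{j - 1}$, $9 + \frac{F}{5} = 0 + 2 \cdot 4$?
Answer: $- \frac{40}{3} \approx -13.333$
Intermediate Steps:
$F = -5$ ($F = -45 + 5 \left(0 + 2 \cdot 4\right) = -45 + 5 \left(0 + 8\right) = -45 + 5 \cdot 8 = -45 + 40 = -5$)
$R{\left(j \right)} = \frac{2 j}{-1 + j}$
$c{\left(K \right)} = 1$ ($c{\left(K \right)} = \left(-5 + 2\right) + 4 = -3 + 4 = 1$)
$\left(R{\left(-5 \right)} + c{\left(8 \right)}\right) F = \left(2 \left(-5\right) \frac{1}{-1 - 5} + 1\right) \left(-5\right) = \left(2 \left(-5\right) \frac{1}{-6} + 1\right) \left(-5\right) = \left(2 \left(-5\right) \left(- \frac{1}{6}\right) + 1\right) \left(-5\right) = \left(\frac{5}{3} + 1\right) \left(-5\right) = \frac{8}{3} \left(-5\right) = - \frac{40}{3}$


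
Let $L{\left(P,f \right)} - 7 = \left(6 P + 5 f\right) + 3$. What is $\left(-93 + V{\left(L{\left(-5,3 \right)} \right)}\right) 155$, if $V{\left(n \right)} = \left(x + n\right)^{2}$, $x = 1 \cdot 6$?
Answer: $-14260$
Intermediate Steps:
$x = 6$
$L{\left(P,f \right)} = 10 + 5 f + 6 P$ ($L{\left(P,f \right)} = 7 + \left(\left(6 P + 5 f\right) + 3\right) = 7 + \left(\left(5 f + 6 P\right) + 3\right) = 7 + \left(3 + 5 f + 6 P\right) = 10 + 5 f + 6 P$)
$V{\left(n \right)} = \left(6 + n\right)^{2}$
$\left(-93 + V{\left(L{\left(-5,3 \right)} \right)}\right) 155 = \left(-93 + \left(6 + \left(10 + 5 \cdot 3 + 6 \left(-5\right)\right)\right)^{2}\right) 155 = \left(-93 + \left(6 + \left(10 + 15 - 30\right)\right)^{2}\right) 155 = \left(-93 + \left(6 - 5\right)^{2}\right) 155 = \left(-93 + 1^{2}\right) 155 = \left(-93 + 1\right) 155 = \left(-92\right) 155 = -14260$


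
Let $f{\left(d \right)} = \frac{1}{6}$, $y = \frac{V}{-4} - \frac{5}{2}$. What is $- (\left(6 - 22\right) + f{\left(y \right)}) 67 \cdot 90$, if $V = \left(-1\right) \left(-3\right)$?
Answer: $95475$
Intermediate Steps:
$V = 3$
$y = - \frac{13}{4}$ ($y = \frac{3}{-4} - \frac{5}{2} = 3 \left(- \frac{1}{4}\right) - \frac{5}{2} = - \frac{3}{4} - \frac{5}{2} = - \frac{13}{4} \approx -3.25$)
$f{\left(d \right)} = \frac{1}{6}$
$- (\left(6 - 22\right) + f{\left(y \right)}) 67 \cdot 90 = - (\left(6 - 22\right) + \frac{1}{6}) 67 \cdot 90 = - (-16 + \frac{1}{6}) 67 \cdot 90 = \left(-1\right) \left(- \frac{95}{6}\right) 67 \cdot 90 = \frac{95}{6} \cdot 67 \cdot 90 = \frac{6365}{6} \cdot 90 = 95475$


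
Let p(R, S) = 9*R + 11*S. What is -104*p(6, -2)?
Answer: -3328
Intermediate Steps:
-104*p(6, -2) = -104*(9*6 + 11*(-2)) = -104*(54 - 22) = -104*32 = -3328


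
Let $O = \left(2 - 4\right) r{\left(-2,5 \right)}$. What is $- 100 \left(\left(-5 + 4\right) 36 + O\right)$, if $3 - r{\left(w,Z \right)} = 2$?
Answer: $3800$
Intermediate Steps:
$r{\left(w,Z \right)} = 1$ ($r{\left(w,Z \right)} = 3 - 2 = 1$)
$O = -2$ ($O = \left(2 - 4\right) 1 = \left(-2\right) 1 = -2$)
$- 100 \left(\left(-5 + 4\right) 36 + O\right) = - 100 \left(\left(-5 + 4\right) 36 - 2\right) = - 100 \left(\left(-1\right) 36 - 2\right) = - 100 \left(-36 - 2\right) = \left(-100\right) \left(-38\right) = 3800$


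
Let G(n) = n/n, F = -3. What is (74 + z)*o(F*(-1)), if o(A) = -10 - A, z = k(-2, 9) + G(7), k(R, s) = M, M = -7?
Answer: -884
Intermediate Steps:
k(R, s) = -7
G(n) = 1
z = -6 (z = -7 + 1 = -6)
(74 + z)*o(F*(-1)) = (74 - 6)*(-10 - (-3)*(-1)) = 68*(-10 - 1*3) = 68*(-10 - 3) = 68*(-13) = -884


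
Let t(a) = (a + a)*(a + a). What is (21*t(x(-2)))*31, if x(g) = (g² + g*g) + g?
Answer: 93744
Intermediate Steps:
x(g) = g + 2*g² (x(g) = (g² + g²) + g = 2*g² + g = g + 2*g²)
t(a) = 4*a² (t(a) = (2*a)*(2*a) = 4*a²)
(21*t(x(-2)))*31 = (21*(4*(-2*(1 + 2*(-2)))²))*31 = (21*(4*(-2*(1 - 4))²))*31 = (21*(4*(-2*(-3))²))*31 = (21*(4*6²))*31 = (21*(4*36))*31 = (21*144)*31 = 3024*31 = 93744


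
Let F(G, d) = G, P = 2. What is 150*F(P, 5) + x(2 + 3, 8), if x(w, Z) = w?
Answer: 305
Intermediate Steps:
150*F(P, 5) + x(2 + 3, 8) = 150*2 + (2 + 3) = 300 + 5 = 305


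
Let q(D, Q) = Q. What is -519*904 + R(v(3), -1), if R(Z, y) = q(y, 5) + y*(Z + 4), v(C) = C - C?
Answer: -469175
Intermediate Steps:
v(C) = 0
R(Z, y) = 5 + y*(4 + Z) (R(Z, y) = 5 + y*(Z + 4) = 5 + y*(4 + Z))
-519*904 + R(v(3), -1) = -519*904 + (5 + 4*(-1) + 0*(-1)) = -469176 + (5 - 4 + 0) = -469176 + 1 = -469175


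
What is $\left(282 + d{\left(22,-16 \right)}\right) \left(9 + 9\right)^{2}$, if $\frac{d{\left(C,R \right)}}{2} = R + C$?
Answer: $95256$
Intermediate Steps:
$d{\left(C,R \right)} = 2 C + 2 R$ ($d{\left(C,R \right)} = 2 \left(R + C\right) = 2 \left(C + R\right) = 2 C + 2 R$)
$\left(282 + d{\left(22,-16 \right)}\right) \left(9 + 9\right)^{2} = \left(282 + \left(2 \cdot 22 + 2 \left(-16\right)\right)\right) \left(9 + 9\right)^{2} = \left(282 + \left(44 - 32\right)\right) 18^{2} = \left(282 + 12\right) 324 = 294 \cdot 324 = 95256$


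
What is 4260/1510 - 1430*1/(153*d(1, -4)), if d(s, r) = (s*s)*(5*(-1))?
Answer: 108364/23103 ≈ 4.6905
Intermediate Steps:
d(s, r) = -5*s² (d(s, r) = s²*(-5) = -5*s²)
4260/1510 - 1430*1/(153*d(1, -4)) = 4260/1510 - 1430/((-5*1²*9)*17) = 4260*(1/1510) - 1430/((-5*1*9)*17) = 426/151 - 1430/(-5*9*17) = 426/151 - 1430/((-45*17)) = 426/151 - 1430/(-765) = 426/151 - 1430*(-1/765) = 426/151 + 286/153 = 108364/23103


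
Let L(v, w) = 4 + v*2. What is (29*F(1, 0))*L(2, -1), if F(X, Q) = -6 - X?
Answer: -1624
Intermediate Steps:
L(v, w) = 4 + 2*v
(29*F(1, 0))*L(2, -1) = (29*(-6 - 1*1))*(4 + 2*2) = (29*(-6 - 1))*(4 + 4) = (29*(-7))*8 = -203*8 = -1624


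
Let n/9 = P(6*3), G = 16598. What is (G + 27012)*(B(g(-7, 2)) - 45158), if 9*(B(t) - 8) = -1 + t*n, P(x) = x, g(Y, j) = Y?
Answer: -17770420850/9 ≈ -1.9745e+9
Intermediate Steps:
n = 162 (n = 9*(6*3) = 9*18 = 162)
B(t) = 71/9 + 18*t (B(t) = 8 + (-1 + t*162)/9 = 8 + (-1 + 162*t)/9 = 8 + (-⅑ + 18*t) = 71/9 + 18*t)
(G + 27012)*(B(g(-7, 2)) - 45158) = (16598 + 27012)*((71/9 + 18*(-7)) - 45158) = 43610*((71/9 - 126) - 45158) = 43610*(-1063/9 - 45158) = 43610*(-407485/9) = -17770420850/9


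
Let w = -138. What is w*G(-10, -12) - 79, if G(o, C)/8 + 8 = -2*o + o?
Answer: -2287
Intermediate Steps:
G(o, C) = -64 - 8*o (G(o, C) = -64 + 8*(-2*o + o) = -64 + 8*(-o) = -64 - 8*o)
w*G(-10, -12) - 79 = -138*(-64 - 8*(-10)) - 79 = -138*(-64 + 80) - 79 = -138*16 - 79 = -2208 - 79 = -2287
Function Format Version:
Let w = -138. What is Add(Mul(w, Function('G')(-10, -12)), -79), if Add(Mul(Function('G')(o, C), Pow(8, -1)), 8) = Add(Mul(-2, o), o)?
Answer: -2287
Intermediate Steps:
Function('G')(o, C) = Add(-64, Mul(-8, o)) (Function('G')(o, C) = Add(-64, Mul(8, Add(Mul(-2, o), o))) = Add(-64, Mul(8, Mul(-1, o))) = Add(-64, Mul(-8, o)))
Add(Mul(w, Function('G')(-10, -12)), -79) = Add(Mul(-138, Add(-64, Mul(-8, -10))), -79) = Add(Mul(-138, Add(-64, 80)), -79) = Add(Mul(-138, 16), -79) = Add(-2208, -79) = -2287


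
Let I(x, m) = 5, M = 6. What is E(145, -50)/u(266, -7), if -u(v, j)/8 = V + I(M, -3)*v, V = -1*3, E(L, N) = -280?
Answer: 35/1327 ≈ 0.026375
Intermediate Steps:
V = -3
u(v, j) = 24 - 40*v (u(v, j) = -8*(-3 + 5*v) = 24 - 40*v)
E(145, -50)/u(266, -7) = -280/(24 - 40*266) = -280/(24 - 10640) = -280/(-10616) = -280*(-1/10616) = 35/1327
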